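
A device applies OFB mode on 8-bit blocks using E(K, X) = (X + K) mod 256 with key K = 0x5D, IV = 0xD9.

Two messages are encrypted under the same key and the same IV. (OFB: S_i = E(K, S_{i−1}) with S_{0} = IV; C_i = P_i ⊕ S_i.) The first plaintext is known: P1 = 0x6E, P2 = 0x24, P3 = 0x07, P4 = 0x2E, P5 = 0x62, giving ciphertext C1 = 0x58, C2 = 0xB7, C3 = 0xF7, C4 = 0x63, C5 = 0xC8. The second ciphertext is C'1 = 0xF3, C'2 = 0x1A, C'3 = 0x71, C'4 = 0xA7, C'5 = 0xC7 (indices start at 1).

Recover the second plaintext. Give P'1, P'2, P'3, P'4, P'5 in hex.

P'1 = 0xC5, P'2 = 0x89, P'3 = 0x81, P'4 = 0xEA, P'5 = 0x6D

In OFB with a reused IV, both messages share the same keystream S_i, so C_i ⊕ C'_i = P_i ⊕ P'_i and thus P'_i = P_i ⊕ C_i ⊕ C'_i.
P'1: 0x6E ⊕ 0x58 ⊕ 0xF3 = 0xC5.
P'2: 0x24 ⊕ 0xB7 ⊕ 0x1A = 0x89.
P'3: 0x07 ⊕ 0xF7 ⊕ 0x71 = 0x81.
P'4: 0x2E ⊕ 0x63 ⊕ 0xA7 = 0xEA.
P'5: 0x62 ⊕ 0xC8 ⊕ 0xC7 = 0x6D.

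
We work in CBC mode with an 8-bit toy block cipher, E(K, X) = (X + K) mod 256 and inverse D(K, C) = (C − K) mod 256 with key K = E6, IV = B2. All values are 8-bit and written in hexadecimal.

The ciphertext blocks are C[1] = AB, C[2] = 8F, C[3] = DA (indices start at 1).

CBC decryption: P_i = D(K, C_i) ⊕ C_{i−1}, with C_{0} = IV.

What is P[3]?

P[3] = 7B

P[3]: D(K, DA) = F4; F4 ⊕ 8F = 7B.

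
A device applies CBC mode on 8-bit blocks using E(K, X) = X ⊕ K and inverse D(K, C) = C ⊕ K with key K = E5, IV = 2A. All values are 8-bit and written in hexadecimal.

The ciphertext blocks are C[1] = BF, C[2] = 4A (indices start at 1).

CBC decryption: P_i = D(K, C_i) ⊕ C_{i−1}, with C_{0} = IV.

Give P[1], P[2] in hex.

P[1]: D(K, BF) = 5A; 5A ⊕ 2A = 70.
P[2]: D(K, 4A) = AF; AF ⊕ BF = 10.

P[1] = 70, P[2] = 10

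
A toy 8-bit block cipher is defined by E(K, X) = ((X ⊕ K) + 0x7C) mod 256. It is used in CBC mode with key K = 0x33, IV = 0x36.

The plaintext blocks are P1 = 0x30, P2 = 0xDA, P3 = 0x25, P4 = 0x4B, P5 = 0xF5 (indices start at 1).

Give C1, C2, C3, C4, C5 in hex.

C1 = 0xB1, C2 = 0xD4, C3 = 0x3E, C4 = 0xC2, C5 = 0x80

CBC encryption: C_i = E(K, P_i ⊕ C_{i−1}), with C_{0} = IV.
C1: P1 ⊕ 0x36 = 0x06; E(K, 0x06) = 0xB1.
C2: P2 ⊕ 0xB1 = 0x6B; E(K, 0x6B) = 0xD4.
C3: P3 ⊕ 0xD4 = 0xF1; E(K, 0xF1) = 0x3E.
C4: P4 ⊕ 0x3E = 0x75; E(K, 0x75) = 0xC2.
C5: P5 ⊕ 0xC2 = 0x37; E(K, 0x37) = 0x80.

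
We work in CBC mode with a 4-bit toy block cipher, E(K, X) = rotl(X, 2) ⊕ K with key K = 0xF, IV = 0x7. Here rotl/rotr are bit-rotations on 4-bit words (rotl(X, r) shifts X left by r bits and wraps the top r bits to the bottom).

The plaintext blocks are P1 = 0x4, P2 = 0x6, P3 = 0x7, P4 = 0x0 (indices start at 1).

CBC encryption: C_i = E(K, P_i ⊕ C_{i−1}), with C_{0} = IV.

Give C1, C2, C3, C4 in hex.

C1: P1 ⊕ 0x7 = 0x3; E(K, 0x3) = 0x3.
C2: P2 ⊕ 0x3 = 0x5; E(K, 0x5) = 0xA.
C3: P3 ⊕ 0xA = 0xD; E(K, 0xD) = 0x8.
C4: P4 ⊕ 0x8 = 0x8; E(K, 0x8) = 0xD.

C1 = 0x3, C2 = 0xA, C3 = 0x8, C4 = 0xD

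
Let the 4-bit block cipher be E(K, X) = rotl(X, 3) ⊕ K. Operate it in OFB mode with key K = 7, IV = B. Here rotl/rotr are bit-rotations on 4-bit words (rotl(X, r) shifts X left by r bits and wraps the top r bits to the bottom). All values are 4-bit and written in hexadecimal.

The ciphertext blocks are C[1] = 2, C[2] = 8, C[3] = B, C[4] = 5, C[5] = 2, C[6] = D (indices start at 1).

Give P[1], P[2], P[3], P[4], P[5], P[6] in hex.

P[1] = 8, P[2] = A, P[3] = D, P[4] = 1, P[5] = 7, P[6] = 0

OFB decryption: S_i = E(K, S_{i−1}) with S_{0} = IV; P_i = C_i ⊕ S_i.
P[1]: S = E(K, B) = A; 2 ⊕ A = 8.
P[2]: S = E(K, A) = 2; 8 ⊕ 2 = A.
P[3]: S = E(K, 2) = 6; B ⊕ 6 = D.
P[4]: S = E(K, 6) = 4; 5 ⊕ 4 = 1.
P[5]: S = E(K, 4) = 5; 2 ⊕ 5 = 7.
P[6]: S = E(K, 5) = D; D ⊕ D = 0.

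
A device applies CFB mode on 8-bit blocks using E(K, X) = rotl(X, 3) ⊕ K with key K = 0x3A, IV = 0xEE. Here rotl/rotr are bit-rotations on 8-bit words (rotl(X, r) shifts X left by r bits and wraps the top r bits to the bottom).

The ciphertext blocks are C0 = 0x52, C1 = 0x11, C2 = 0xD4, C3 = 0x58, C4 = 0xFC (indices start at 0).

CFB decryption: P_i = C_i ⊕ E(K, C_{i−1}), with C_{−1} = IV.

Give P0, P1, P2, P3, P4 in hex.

P0: E(K, 0xEE) = 0x4D; 0x52 ⊕ 0x4D = 0x1F.
P1: E(K, 0x52) = 0xA8; 0x11 ⊕ 0xA8 = 0xB9.
P2: E(K, 0x11) = 0xB2; 0xD4 ⊕ 0xB2 = 0x66.
P3: E(K, 0xD4) = 0x9C; 0x58 ⊕ 0x9C = 0xC4.
P4: E(K, 0x58) = 0xF8; 0xFC ⊕ 0xF8 = 0x04.

P0 = 0x1F, P1 = 0xB9, P2 = 0x66, P3 = 0xC4, P4 = 0x04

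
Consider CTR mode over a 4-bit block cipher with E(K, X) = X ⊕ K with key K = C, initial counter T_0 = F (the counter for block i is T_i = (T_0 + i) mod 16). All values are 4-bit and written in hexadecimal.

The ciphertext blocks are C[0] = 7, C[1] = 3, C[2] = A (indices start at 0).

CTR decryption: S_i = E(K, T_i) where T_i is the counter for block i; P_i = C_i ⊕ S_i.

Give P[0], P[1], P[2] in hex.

P[0] = 4, P[1] = F, P[2] = 7

P[0]: T = F, S = E(K, T) = 3; 7 ⊕ 3 = 4.
P[1]: T = 0, S = E(K, T) = C; 3 ⊕ C = F.
P[2]: T = 1, S = E(K, T) = D; A ⊕ D = 7.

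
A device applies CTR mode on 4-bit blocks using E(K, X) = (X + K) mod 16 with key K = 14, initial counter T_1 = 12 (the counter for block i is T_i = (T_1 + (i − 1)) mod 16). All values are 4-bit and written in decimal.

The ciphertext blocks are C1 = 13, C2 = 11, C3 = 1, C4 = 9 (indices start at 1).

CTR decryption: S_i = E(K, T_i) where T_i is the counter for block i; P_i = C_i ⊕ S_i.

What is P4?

P4: T = 15, S = E(K, T) = 13; 9 ⊕ 13 = 4.

P4 = 4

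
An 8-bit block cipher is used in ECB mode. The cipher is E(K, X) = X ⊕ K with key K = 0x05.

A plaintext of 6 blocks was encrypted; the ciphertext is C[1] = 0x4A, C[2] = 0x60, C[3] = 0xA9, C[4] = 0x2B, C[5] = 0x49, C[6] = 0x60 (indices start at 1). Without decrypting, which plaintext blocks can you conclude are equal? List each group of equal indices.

P[2] = P[6]

ECB encrypts each block independently with the same key, so equal ciphertext blocks imply equal plaintext blocks.
C[2] = C[6] = 0x60, so P[2] = P[6].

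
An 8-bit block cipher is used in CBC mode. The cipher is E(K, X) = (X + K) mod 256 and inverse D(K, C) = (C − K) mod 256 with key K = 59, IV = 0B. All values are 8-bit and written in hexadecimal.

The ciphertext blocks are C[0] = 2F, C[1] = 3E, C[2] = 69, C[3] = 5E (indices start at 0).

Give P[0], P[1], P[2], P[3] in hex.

CBC decryption: P_i = D(K, C_i) ⊕ C_{i−1}, with C_{−1} = IV.
P[0]: D(K, 2F) = D6; D6 ⊕ 0B = DD.
P[1]: D(K, 3E) = E5; E5 ⊕ 2F = CA.
P[2]: D(K, 69) = 10; 10 ⊕ 3E = 2E.
P[3]: D(K, 5E) = 05; 05 ⊕ 69 = 6C.

P[0] = DD, P[1] = CA, P[2] = 2E, P[3] = 6C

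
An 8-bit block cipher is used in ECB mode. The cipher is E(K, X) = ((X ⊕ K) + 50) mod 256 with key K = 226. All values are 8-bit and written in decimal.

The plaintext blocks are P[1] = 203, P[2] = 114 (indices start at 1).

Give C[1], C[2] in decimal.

ECB encryption: C_i = E(K, P_i).
C[1]: E(K, 203) = 91.
C[2]: E(K, 114) = 194.

C[1] = 91, C[2] = 194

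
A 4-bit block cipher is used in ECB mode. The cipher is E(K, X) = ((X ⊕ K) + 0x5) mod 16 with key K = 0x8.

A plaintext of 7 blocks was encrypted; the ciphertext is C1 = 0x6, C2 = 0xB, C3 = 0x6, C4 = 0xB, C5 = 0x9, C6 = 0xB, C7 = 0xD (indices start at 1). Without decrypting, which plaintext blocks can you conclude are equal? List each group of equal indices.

ECB encrypts each block independently with the same key, so equal ciphertext blocks imply equal plaintext blocks.
C1 = C3 = 0x6, so P1 = P3.
C2 = C4 = C6 = 0xB, so P2 = P4 = P6.

P1 = P3; P2 = P4 = P6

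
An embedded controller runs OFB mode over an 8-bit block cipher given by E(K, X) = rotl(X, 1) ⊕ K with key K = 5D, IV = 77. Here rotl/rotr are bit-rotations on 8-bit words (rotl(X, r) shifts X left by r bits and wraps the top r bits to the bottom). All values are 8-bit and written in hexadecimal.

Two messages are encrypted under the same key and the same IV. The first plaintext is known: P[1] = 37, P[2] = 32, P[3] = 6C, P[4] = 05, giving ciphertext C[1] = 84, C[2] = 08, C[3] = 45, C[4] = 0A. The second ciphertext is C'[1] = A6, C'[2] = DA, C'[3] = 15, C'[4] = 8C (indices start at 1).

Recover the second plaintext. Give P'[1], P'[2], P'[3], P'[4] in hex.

In OFB with a reused IV, both messages share the same keystream S_i, so C_i ⊕ C'_i = P_i ⊕ P'_i and thus P'_i = P_i ⊕ C_i ⊕ C'_i.
P'[1]: 37 ⊕ 84 ⊕ A6 = 15.
P'[2]: 32 ⊕ 08 ⊕ DA = E0.
P'[3]: 6C ⊕ 45 ⊕ 15 = 3C.
P'[4]: 05 ⊕ 0A ⊕ 8C = 83.

P'[1] = 15, P'[2] = E0, P'[3] = 3C, P'[4] = 83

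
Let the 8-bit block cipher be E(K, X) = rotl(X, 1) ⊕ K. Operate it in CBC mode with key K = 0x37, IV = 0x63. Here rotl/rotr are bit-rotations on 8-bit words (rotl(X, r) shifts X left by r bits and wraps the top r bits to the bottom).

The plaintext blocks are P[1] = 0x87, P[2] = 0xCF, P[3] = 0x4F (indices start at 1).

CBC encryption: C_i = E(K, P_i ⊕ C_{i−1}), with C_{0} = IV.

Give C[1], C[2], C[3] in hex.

C[1] = 0xFE, C[2] = 0x55, C[3] = 0x03

C[1]: P[1] ⊕ 0x63 = 0xE4; E(K, 0xE4) = 0xFE.
C[2]: P[2] ⊕ 0xFE = 0x31; E(K, 0x31) = 0x55.
C[3]: P[3] ⊕ 0x55 = 0x1A; E(K, 0x1A) = 0x03.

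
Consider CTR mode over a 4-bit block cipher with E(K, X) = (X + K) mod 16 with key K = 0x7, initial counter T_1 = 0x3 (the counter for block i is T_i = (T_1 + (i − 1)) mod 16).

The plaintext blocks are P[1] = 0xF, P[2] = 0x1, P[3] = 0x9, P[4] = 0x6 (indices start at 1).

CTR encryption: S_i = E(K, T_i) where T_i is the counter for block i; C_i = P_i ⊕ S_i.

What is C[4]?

C[4] = 0xB

C[1]: T = 0x3, S = E(K, T) = 0xA; 0xF ⊕ 0xA = 0x5.
C[2]: T = 0x4, S = E(K, T) = 0xB; 0x1 ⊕ 0xB = 0xA.
C[3]: T = 0x5, S = E(K, T) = 0xC; 0x9 ⊕ 0xC = 0x5.
C[4]: T = 0x6, S = E(K, T) = 0xD; 0x6 ⊕ 0xD = 0xB.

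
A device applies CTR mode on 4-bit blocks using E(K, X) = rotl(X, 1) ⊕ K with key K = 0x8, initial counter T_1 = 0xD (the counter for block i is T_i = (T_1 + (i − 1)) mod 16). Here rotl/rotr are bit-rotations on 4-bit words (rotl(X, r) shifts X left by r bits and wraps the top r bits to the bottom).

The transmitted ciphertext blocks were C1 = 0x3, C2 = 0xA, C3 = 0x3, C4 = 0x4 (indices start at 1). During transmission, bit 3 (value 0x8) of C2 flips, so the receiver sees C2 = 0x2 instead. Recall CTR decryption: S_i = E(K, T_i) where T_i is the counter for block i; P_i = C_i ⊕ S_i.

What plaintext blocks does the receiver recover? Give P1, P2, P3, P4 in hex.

P1 = 0x0, P2 = 0x7, P3 = 0x4, P4 = 0xC

Only C2 changed, to 0x2. In CTR, a change in C_i flips the same bit in P_i only; the keystream is unaffected. Decrypting the received ciphertext:
P1: T = 0xD, S = E(K, T) = 0x3; 0x3 ⊕ 0x3 = 0x0.
P2: T = 0xE, S = E(K, T) = 0x5; 0x2 ⊕ 0x5 = 0x7.
P3: T = 0xF, S = E(K, T) = 0x7; 0x3 ⊕ 0x7 = 0x4.
P4: T = 0x0, S = E(K, T) = 0x8; 0x4 ⊕ 0x8 = 0xC.
Blocks that differ from the original plaintext: P2.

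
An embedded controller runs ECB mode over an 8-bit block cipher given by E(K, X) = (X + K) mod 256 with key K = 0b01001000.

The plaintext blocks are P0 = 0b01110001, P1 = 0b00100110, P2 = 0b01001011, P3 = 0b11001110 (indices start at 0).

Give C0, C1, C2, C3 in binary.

ECB encryption: C_i = E(K, P_i).
C0: E(K, 0b01110001) = 0b10111001.
C1: E(K, 0b00100110) = 0b01101110.
C2: E(K, 0b01001011) = 0b10010011.
C3: E(K, 0b11001110) = 0b00010110.

C0 = 0b10111001, C1 = 0b01101110, C2 = 0b10010011, C3 = 0b00010110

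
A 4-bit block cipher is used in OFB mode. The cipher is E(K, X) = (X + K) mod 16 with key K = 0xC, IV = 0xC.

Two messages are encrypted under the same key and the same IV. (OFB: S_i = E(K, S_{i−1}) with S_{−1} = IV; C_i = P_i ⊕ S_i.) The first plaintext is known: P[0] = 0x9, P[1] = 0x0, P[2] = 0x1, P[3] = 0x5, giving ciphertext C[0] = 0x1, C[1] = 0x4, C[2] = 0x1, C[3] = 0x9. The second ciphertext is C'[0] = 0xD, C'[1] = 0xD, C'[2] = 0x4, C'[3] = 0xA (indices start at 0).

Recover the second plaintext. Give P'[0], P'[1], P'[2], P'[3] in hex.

In OFB with a reused IV, both messages share the same keystream S_i, so C_i ⊕ C'_i = P_i ⊕ P'_i and thus P'_i = P_i ⊕ C_i ⊕ C'_i.
P'[0]: 0x9 ⊕ 0x1 ⊕ 0xD = 0x5.
P'[1]: 0x0 ⊕ 0x4 ⊕ 0xD = 0x9.
P'[2]: 0x1 ⊕ 0x1 ⊕ 0x4 = 0x4.
P'[3]: 0x5 ⊕ 0x9 ⊕ 0xA = 0x6.

P'[0] = 0x5, P'[1] = 0x9, P'[2] = 0x4, P'[3] = 0x6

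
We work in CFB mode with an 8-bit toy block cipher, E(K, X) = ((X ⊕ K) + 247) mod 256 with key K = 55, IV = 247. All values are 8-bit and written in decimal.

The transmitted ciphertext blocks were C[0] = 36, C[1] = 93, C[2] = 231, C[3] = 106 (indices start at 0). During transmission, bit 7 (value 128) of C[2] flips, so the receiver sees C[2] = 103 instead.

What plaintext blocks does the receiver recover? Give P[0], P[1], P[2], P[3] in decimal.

CFB decryption: P_i = C_i ⊕ E(K, C_{i−1}), with C_{−1} = IV.
Only C[2] changed, to 103. In CFB, a change in C_i flips the same bit in P_i and garbles P_{i+1}. Decrypting the received ciphertext:
P[0]: E(K, 247) = 183; 36 ⊕ 183 = 147.
P[1]: E(K, 36) = 10; 93 ⊕ 10 = 87.
P[2]: E(K, 93) = 97; 103 ⊕ 97 = 6.
P[3]: E(K, 103) = 71; 106 ⊕ 71 = 45.
Blocks that differ from the original plaintext: P[2], P[3].

P[0] = 147, P[1] = 87, P[2] = 6, P[3] = 45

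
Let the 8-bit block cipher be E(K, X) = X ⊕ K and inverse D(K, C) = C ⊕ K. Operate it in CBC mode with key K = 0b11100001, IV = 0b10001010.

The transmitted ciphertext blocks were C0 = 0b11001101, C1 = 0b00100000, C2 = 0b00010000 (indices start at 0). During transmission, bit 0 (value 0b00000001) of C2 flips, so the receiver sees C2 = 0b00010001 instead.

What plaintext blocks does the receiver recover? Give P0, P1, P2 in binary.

CBC decryption: P_i = D(K, C_i) ⊕ C_{i−1}, with C_{−1} = IV.
Only C2 changed, to 0b00010001. In CBC, a change in C_i garbles P_i and flips the same bit in P_{i+1}. Decrypting the received ciphertext:
P0: D(K, 0b11001101) = 0b00101100; 0b00101100 ⊕ 0b10001010 = 0b10100110.
P1: D(K, 0b00100000) = 0b11000001; 0b11000001 ⊕ 0b11001101 = 0b00001100.
P2: D(K, 0b00010001) = 0b11110000; 0b11110000 ⊕ 0b00100000 = 0b11010000.
Blocks that differ from the original plaintext: P2.

P0 = 0b10100110, P1 = 0b00001100, P2 = 0b11010000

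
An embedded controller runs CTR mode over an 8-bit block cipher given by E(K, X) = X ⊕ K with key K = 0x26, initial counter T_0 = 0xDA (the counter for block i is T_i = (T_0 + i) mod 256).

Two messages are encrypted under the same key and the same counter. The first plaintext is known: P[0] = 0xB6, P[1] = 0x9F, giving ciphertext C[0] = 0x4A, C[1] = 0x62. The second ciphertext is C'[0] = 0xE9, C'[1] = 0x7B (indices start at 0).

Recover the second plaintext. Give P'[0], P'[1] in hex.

P'[0] = 0x15, P'[1] = 0x86

In CTR with a reused counter, both messages share the same keystream S_i, so C_i ⊕ C'_i = P_i ⊕ P'_i and thus P'_i = P_i ⊕ C_i ⊕ C'_i.
P'[0]: 0xB6 ⊕ 0x4A ⊕ 0xE9 = 0x15.
P'[1]: 0x9F ⊕ 0x62 ⊕ 0x7B = 0x86.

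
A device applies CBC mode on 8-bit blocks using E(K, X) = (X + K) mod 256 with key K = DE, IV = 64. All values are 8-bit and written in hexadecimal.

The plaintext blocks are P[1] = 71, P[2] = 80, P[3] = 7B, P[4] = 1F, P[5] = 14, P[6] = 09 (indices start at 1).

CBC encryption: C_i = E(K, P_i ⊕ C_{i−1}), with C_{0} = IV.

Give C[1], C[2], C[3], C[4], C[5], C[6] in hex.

C[1]: P[1] ⊕ 64 = 15; E(K, 15) = F3.
C[2]: P[2] ⊕ F3 = 73; E(K, 73) = 51.
C[3]: P[3] ⊕ 51 = 2A; E(K, 2A) = 08.
C[4]: P[4] ⊕ 08 = 17; E(K, 17) = F5.
C[5]: P[5] ⊕ F5 = E1; E(K, E1) = BF.
C[6]: P[6] ⊕ BF = B6; E(K, B6) = 94.

C[1] = F3, C[2] = 51, C[3] = 08, C[4] = F5, C[5] = BF, C[6] = 94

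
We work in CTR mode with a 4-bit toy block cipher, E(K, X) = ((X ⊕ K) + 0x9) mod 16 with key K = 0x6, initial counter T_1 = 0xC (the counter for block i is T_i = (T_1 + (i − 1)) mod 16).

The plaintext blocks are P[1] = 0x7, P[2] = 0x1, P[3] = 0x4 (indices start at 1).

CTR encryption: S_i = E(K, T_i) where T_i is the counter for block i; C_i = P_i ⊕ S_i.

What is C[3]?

C[1]: T = 0xC, S = E(K, T) = 0x3; 0x7 ⊕ 0x3 = 0x4.
C[2]: T = 0xD, S = E(K, T) = 0x4; 0x1 ⊕ 0x4 = 0x5.
C[3]: T = 0xE, S = E(K, T) = 0x1; 0x4 ⊕ 0x1 = 0x5.

C[3] = 0x5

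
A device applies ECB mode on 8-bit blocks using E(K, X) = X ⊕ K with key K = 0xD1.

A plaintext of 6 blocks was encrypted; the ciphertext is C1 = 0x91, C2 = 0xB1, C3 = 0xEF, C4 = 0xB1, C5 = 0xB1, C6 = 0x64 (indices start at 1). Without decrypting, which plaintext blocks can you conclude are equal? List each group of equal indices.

P2 = P4 = P5

ECB encrypts each block independently with the same key, so equal ciphertext blocks imply equal plaintext blocks.
C2 = C4 = C5 = 0xB1, so P2 = P4 = P5.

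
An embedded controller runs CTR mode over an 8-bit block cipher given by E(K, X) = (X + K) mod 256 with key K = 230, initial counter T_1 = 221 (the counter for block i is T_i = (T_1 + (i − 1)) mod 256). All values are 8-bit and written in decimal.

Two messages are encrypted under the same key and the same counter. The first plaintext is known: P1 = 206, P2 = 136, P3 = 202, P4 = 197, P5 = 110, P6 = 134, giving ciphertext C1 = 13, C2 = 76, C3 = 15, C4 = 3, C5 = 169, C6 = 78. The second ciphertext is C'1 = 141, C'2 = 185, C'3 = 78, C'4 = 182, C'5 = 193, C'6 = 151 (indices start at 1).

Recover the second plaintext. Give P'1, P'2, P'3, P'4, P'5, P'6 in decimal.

P'1 = 78, P'2 = 125, P'3 = 139, P'4 = 112, P'5 = 6, P'6 = 95

In CTR with a reused counter, both messages share the same keystream S_i, so C_i ⊕ C'_i = P_i ⊕ P'_i and thus P'_i = P_i ⊕ C_i ⊕ C'_i.
P'1: 206 ⊕ 13 ⊕ 141 = 78.
P'2: 136 ⊕ 76 ⊕ 185 = 125.
P'3: 202 ⊕ 15 ⊕ 78 = 139.
P'4: 197 ⊕ 3 ⊕ 182 = 112.
P'5: 110 ⊕ 169 ⊕ 193 = 6.
P'6: 134 ⊕ 78 ⊕ 151 = 95.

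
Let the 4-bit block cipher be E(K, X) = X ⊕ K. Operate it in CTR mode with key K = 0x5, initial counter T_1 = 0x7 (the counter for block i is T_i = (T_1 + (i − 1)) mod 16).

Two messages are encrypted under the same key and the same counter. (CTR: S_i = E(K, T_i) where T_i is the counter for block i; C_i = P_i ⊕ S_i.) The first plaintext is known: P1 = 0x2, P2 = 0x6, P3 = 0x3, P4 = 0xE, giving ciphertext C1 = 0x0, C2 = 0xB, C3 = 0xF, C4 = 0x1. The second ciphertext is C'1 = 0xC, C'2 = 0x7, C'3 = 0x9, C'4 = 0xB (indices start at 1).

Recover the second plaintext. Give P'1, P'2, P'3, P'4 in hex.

P'1 = 0xE, P'2 = 0xA, P'3 = 0x5, P'4 = 0x4

In CTR with a reused counter, both messages share the same keystream S_i, so C_i ⊕ C'_i = P_i ⊕ P'_i and thus P'_i = P_i ⊕ C_i ⊕ C'_i.
P'1: 0x2 ⊕ 0x0 ⊕ 0xC = 0xE.
P'2: 0x6 ⊕ 0xB ⊕ 0x7 = 0xA.
P'3: 0x3 ⊕ 0xF ⊕ 0x9 = 0x5.
P'4: 0xE ⊕ 0x1 ⊕ 0xB = 0x4.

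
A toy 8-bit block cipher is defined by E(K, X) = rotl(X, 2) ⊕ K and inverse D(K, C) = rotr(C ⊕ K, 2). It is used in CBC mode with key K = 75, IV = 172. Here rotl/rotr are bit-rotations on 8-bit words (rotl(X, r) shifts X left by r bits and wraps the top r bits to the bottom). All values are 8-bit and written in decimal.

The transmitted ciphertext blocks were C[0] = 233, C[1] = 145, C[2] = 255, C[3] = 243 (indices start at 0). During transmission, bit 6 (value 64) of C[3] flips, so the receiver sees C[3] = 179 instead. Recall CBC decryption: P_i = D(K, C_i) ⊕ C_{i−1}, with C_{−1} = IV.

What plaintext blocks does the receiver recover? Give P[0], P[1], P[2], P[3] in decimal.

Only C[3] changed, to 179. In CBC, a change in C_i garbles P_i and flips the same bit in P_{i+1}. Decrypting the received ciphertext:
P[0]: D(K, 233) = 168; 168 ⊕ 172 = 4.
P[1]: D(K, 145) = 182; 182 ⊕ 233 = 95.
P[2]: D(K, 255) = 45; 45 ⊕ 145 = 188.
P[3]: D(K, 179) = 62; 62 ⊕ 255 = 193.
Blocks that differ from the original plaintext: P[3].

P[0] = 4, P[1] = 95, P[2] = 188, P[3] = 193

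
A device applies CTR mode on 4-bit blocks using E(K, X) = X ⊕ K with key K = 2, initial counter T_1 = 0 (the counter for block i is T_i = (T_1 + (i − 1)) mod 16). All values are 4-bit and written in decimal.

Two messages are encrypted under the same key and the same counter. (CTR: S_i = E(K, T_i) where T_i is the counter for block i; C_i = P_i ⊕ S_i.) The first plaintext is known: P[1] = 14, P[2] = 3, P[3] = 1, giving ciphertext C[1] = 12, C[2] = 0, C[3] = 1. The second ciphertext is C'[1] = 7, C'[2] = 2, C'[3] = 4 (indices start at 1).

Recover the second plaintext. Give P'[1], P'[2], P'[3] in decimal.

In CTR with a reused counter, both messages share the same keystream S_i, so C_i ⊕ C'_i = P_i ⊕ P'_i and thus P'_i = P_i ⊕ C_i ⊕ C'_i.
P'[1]: 14 ⊕ 12 ⊕ 7 = 5.
P'[2]: 3 ⊕ 0 ⊕ 2 = 1.
P'[3]: 1 ⊕ 1 ⊕ 4 = 4.

P'[1] = 5, P'[2] = 1, P'[3] = 4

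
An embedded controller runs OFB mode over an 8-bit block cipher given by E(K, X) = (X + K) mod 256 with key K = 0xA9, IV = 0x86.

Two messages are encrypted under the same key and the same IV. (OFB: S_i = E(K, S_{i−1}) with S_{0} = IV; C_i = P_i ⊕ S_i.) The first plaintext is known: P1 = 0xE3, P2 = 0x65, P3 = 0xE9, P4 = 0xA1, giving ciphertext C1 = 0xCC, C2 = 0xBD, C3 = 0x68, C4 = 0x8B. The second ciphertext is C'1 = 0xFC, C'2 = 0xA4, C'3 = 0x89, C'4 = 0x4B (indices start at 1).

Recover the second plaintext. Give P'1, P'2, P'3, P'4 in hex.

P'1 = 0xD3, P'2 = 0x7C, P'3 = 0x08, P'4 = 0x61

In OFB with a reused IV, both messages share the same keystream S_i, so C_i ⊕ C'_i = P_i ⊕ P'_i and thus P'_i = P_i ⊕ C_i ⊕ C'_i.
P'1: 0xE3 ⊕ 0xCC ⊕ 0xFC = 0xD3.
P'2: 0x65 ⊕ 0xBD ⊕ 0xA4 = 0x7C.
P'3: 0xE9 ⊕ 0x68 ⊕ 0x89 = 0x08.
P'4: 0xA1 ⊕ 0x8B ⊕ 0x4B = 0x61.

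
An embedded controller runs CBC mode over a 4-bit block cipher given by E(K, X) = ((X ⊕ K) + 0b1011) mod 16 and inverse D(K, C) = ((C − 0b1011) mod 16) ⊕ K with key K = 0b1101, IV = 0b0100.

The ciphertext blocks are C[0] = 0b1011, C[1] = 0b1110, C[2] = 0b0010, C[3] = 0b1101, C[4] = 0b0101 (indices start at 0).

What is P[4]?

P[4] = 0b1010

CBC decryption: P_i = D(K, C_i) ⊕ C_{i−1}, with C_{−1} = IV.
P[4]: D(K, 0b0101) = 0b0111; 0b0111 ⊕ 0b1101 = 0b1010.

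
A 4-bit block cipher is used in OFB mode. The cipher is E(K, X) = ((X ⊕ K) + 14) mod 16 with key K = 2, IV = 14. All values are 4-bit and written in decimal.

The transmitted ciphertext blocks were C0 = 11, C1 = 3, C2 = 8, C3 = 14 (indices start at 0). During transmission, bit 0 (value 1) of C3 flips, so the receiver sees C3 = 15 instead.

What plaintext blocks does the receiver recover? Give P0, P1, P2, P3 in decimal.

P0 = 1, P1 = 5, P2 = 10, P3 = 1

OFB decryption: S_i = E(K, S_{i−1}) with S_{−1} = IV; P_i = C_i ⊕ S_i.
Only C3 changed, to 15. In OFB, a change in C_i flips the same bit in P_i only; the keystream is unaffected. Decrypting the received ciphertext:
P0: S = E(K, 14) = 10; 11 ⊕ 10 = 1.
P1: S = E(K, 10) = 6; 3 ⊕ 6 = 5.
P2: S = E(K, 6) = 2; 8 ⊕ 2 = 10.
P3: S = E(K, 2) = 14; 15 ⊕ 14 = 1.
Blocks that differ from the original plaintext: P3.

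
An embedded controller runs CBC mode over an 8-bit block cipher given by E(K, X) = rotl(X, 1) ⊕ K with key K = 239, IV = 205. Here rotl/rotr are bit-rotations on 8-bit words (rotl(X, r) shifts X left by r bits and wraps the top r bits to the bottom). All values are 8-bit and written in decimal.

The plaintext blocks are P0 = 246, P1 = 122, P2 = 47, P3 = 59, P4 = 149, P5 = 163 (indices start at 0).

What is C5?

CBC encryption: C_i = E(K, P_i ⊕ C_{i−1}), with C_{−1} = IV.
C0: P0 ⊕ 205 = 59; E(K, 59) = 153.
C1: P1 ⊕ 153 = 227; E(K, 227) = 40.
C2: P2 ⊕ 40 = 7; E(K, 7) = 225.
C3: P3 ⊕ 225 = 218; E(K, 218) = 90.
C4: P4 ⊕ 90 = 207; E(K, 207) = 112.
C5: P5 ⊕ 112 = 211; E(K, 211) = 72.

C5 = 72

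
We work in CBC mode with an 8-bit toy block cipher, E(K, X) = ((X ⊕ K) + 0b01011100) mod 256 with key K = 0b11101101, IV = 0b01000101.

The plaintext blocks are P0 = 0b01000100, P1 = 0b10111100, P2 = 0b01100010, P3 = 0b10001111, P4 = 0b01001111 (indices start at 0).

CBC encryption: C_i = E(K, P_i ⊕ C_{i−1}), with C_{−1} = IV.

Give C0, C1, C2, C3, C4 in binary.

C0 = 0b01001000, C1 = 0b01110101, C2 = 0b01010110, C3 = 0b10010000, C4 = 0b10001110

C0: P0 ⊕ 0b01000101 = 0b00000001; E(K, 0b00000001) = 0b01001000.
C1: P1 ⊕ 0b01001000 = 0b11110100; E(K, 0b11110100) = 0b01110101.
C2: P2 ⊕ 0b01110101 = 0b00010111; E(K, 0b00010111) = 0b01010110.
C3: P3 ⊕ 0b01010110 = 0b11011001; E(K, 0b11011001) = 0b10010000.
C4: P4 ⊕ 0b10010000 = 0b11011111; E(K, 0b11011111) = 0b10001110.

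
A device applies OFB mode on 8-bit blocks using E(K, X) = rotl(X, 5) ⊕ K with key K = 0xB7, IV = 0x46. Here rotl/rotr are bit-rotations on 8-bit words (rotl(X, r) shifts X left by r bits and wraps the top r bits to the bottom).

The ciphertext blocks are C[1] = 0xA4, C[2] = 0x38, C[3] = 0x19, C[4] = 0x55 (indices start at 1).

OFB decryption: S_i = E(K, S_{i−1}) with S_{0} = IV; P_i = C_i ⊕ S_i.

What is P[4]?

P[4] = 0x75

P[1]: S = E(K, 0x46) = 0x7F; 0xA4 ⊕ 0x7F = 0xDB.
P[2]: S = E(K, 0x7F) = 0x58; 0x38 ⊕ 0x58 = 0x60.
P[3]: S = E(K, 0x58) = 0xBC; 0x19 ⊕ 0xBC = 0xA5.
P[4]: S = E(K, 0xBC) = 0x20; 0x55 ⊕ 0x20 = 0x75.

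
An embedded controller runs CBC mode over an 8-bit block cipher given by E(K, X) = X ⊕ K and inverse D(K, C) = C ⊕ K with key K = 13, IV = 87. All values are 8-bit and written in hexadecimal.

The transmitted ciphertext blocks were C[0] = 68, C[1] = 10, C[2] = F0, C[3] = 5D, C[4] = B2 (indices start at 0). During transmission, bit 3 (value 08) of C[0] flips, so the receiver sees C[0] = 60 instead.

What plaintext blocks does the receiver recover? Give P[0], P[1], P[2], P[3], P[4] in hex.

P[0] = F4, P[1] = 63, P[2] = F3, P[3] = BE, P[4] = FC

CBC decryption: P_i = D(K, C_i) ⊕ C_{i−1}, with C_{−1} = IV.
Only C[0] changed, to 60. In CBC, a change in C_i garbles P_i and flips the same bit in P_{i+1}. Decrypting the received ciphertext:
P[0]: D(K, 60) = 73; 73 ⊕ 87 = F4.
P[1]: D(K, 10) = 03; 03 ⊕ 60 = 63.
P[2]: D(K, F0) = E3; E3 ⊕ 10 = F3.
P[3]: D(K, 5D) = 4E; 4E ⊕ F0 = BE.
P[4]: D(K, B2) = A1; A1 ⊕ 5D = FC.
Blocks that differ from the original plaintext: P[0], P[1].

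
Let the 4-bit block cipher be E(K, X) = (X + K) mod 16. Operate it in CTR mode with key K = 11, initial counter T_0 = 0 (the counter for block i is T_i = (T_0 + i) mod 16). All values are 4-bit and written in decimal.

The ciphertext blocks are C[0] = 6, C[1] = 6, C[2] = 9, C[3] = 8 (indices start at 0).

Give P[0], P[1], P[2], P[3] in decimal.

CTR decryption: S_i = E(K, T_i) where T_i is the counter for block i; P_i = C_i ⊕ S_i.
P[0]: T = 0, S = E(K, T) = 11; 6 ⊕ 11 = 13.
P[1]: T = 1, S = E(K, T) = 12; 6 ⊕ 12 = 10.
P[2]: T = 2, S = E(K, T) = 13; 9 ⊕ 13 = 4.
P[3]: T = 3, S = E(K, T) = 14; 8 ⊕ 14 = 6.

P[0] = 13, P[1] = 10, P[2] = 4, P[3] = 6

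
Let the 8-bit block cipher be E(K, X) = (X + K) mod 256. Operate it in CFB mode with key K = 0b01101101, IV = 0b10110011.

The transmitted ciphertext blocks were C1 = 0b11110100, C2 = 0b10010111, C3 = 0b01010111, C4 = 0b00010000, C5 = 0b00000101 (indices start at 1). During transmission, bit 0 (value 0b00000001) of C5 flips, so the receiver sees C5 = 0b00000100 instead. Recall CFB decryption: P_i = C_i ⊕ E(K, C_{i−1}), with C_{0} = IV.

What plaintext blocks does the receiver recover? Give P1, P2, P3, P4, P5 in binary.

Only C5 changed, to 0b00000100. In CFB, a change in C_i flips the same bit in P_i and garbles P_{i+1}. Decrypting the received ciphertext:
P1: E(K, 0b10110011) = 0b00100000; 0b11110100 ⊕ 0b00100000 = 0b11010100.
P2: E(K, 0b11110100) = 0b01100001; 0b10010111 ⊕ 0b01100001 = 0b11110110.
P3: E(K, 0b10010111) = 0b00000100; 0b01010111 ⊕ 0b00000100 = 0b01010011.
P4: E(K, 0b01010111) = 0b11000100; 0b00010000 ⊕ 0b11000100 = 0b11010100.
P5: E(K, 0b00010000) = 0b01111101; 0b00000100 ⊕ 0b01111101 = 0b01111001.
Blocks that differ from the original plaintext: P5.

P1 = 0b11010100, P2 = 0b11110110, P3 = 0b01010011, P4 = 0b11010100, P5 = 0b01111001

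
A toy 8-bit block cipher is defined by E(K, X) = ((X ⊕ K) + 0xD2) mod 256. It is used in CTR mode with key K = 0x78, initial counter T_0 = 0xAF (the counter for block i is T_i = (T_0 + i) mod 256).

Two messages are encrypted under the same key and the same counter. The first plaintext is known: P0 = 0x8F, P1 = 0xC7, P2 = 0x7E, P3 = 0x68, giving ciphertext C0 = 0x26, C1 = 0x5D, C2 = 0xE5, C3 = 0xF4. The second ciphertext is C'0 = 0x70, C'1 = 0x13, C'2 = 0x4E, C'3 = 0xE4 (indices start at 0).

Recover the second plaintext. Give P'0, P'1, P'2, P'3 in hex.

In CTR with a reused counter, both messages share the same keystream S_i, so C_i ⊕ C'_i = P_i ⊕ P'_i and thus P'_i = P_i ⊕ C_i ⊕ C'_i.
P'0: 0x8F ⊕ 0x26 ⊕ 0x70 = 0xD9.
P'1: 0xC7 ⊕ 0x5D ⊕ 0x13 = 0x89.
P'2: 0x7E ⊕ 0xE5 ⊕ 0x4E = 0xD5.
P'3: 0x68 ⊕ 0xF4 ⊕ 0xE4 = 0x78.

P'0 = 0xD9, P'1 = 0x89, P'2 = 0xD5, P'3 = 0x78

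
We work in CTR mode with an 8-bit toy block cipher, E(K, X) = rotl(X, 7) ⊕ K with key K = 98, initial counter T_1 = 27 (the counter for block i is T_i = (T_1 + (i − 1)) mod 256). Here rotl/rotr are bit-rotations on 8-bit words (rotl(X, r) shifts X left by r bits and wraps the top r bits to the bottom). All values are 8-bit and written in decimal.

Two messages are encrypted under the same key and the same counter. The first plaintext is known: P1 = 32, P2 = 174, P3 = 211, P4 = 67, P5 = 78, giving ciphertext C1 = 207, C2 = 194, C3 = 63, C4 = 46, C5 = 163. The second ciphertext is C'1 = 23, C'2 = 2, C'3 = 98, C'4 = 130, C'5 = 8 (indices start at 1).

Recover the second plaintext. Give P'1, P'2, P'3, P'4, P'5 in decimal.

P'1 = 248, P'2 = 110, P'3 = 142, P'4 = 239, P'5 = 229

In CTR with a reused counter, both messages share the same keystream S_i, so C_i ⊕ C'_i = P_i ⊕ P'_i and thus P'_i = P_i ⊕ C_i ⊕ C'_i.
P'1: 32 ⊕ 207 ⊕ 23 = 248.
P'2: 174 ⊕ 194 ⊕ 2 = 110.
P'3: 211 ⊕ 63 ⊕ 98 = 142.
P'4: 67 ⊕ 46 ⊕ 130 = 239.
P'5: 78 ⊕ 163 ⊕ 8 = 229.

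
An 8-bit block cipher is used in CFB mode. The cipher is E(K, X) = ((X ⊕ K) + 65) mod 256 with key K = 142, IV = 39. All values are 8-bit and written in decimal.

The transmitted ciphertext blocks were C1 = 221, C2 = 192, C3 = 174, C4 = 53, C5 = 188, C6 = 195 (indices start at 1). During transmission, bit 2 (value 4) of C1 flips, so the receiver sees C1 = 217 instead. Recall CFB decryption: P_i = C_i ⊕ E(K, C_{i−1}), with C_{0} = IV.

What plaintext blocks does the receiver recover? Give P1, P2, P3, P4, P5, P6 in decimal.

P1 = 51, P2 = 88, P3 = 33, P4 = 84, P5 = 64, P6 = 176

Only C1 changed, to 217. In CFB, a change in C_i flips the same bit in P_i and garbles P_{i+1}. Decrypting the received ciphertext:
P1: E(K, 39) = 234; 217 ⊕ 234 = 51.
P2: E(K, 217) = 152; 192 ⊕ 152 = 88.
P3: E(K, 192) = 143; 174 ⊕ 143 = 33.
P4: E(K, 174) = 97; 53 ⊕ 97 = 84.
P5: E(K, 53) = 252; 188 ⊕ 252 = 64.
P6: E(K, 188) = 115; 195 ⊕ 115 = 176.
Blocks that differ from the original plaintext: P1, P2.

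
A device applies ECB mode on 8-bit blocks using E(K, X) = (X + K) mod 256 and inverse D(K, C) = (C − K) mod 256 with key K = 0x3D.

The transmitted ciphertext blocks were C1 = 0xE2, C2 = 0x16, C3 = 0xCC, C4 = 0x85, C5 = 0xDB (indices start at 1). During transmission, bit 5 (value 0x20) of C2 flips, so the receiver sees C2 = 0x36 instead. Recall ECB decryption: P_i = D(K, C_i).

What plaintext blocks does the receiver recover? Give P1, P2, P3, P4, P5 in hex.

P1 = 0xA5, P2 = 0xF9, P3 = 0x8F, P4 = 0x48, P5 = 0x9E

Only C2 changed, to 0x36. In ECB, a change in C_i affects only P_i. Decrypting the received ciphertext:
P1: D(K, 0xE2) = 0xA5.
P2: D(K, 0x36) = 0xF9.
P3: D(K, 0xCC) = 0x8F.
P4: D(K, 0x85) = 0x48.
P5: D(K, 0xDB) = 0x9E.
Blocks that differ from the original plaintext: P2.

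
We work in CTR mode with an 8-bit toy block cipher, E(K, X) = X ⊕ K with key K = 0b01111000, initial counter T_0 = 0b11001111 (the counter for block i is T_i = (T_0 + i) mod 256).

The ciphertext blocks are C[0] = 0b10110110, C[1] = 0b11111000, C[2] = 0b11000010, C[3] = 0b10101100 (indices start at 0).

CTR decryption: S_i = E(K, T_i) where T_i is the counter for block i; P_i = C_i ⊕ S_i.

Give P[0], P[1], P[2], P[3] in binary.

P[0]: T = 0b11001111, S = E(K, T) = 0b10110111; 0b10110110 ⊕ 0b10110111 = 0b00000001.
P[1]: T = 0b11010000, S = E(K, T) = 0b10101000; 0b11111000 ⊕ 0b10101000 = 0b01010000.
P[2]: T = 0b11010001, S = E(K, T) = 0b10101001; 0b11000010 ⊕ 0b10101001 = 0b01101011.
P[3]: T = 0b11010010, S = E(K, T) = 0b10101010; 0b10101100 ⊕ 0b10101010 = 0b00000110.

P[0] = 0b00000001, P[1] = 0b01010000, P[2] = 0b01101011, P[3] = 0b00000110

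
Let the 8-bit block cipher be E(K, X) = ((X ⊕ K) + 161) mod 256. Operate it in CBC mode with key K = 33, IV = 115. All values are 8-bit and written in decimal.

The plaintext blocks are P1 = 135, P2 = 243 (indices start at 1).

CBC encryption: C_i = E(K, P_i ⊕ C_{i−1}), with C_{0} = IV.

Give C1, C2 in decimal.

C1 = 118, C2 = 69

C1: P1 ⊕ 115 = 244; E(K, 244) = 118.
C2: P2 ⊕ 118 = 133; E(K, 133) = 69.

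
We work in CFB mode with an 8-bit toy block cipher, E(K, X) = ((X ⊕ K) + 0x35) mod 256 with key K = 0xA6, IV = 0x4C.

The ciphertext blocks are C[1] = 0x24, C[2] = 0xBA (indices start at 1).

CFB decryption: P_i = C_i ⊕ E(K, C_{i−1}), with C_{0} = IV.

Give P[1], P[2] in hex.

P[1]: E(K, 0x4C) = 0x1F; 0x24 ⊕ 0x1F = 0x3B.
P[2]: E(K, 0x24) = 0xB7; 0xBA ⊕ 0xB7 = 0x0D.

P[1] = 0x3B, P[2] = 0x0D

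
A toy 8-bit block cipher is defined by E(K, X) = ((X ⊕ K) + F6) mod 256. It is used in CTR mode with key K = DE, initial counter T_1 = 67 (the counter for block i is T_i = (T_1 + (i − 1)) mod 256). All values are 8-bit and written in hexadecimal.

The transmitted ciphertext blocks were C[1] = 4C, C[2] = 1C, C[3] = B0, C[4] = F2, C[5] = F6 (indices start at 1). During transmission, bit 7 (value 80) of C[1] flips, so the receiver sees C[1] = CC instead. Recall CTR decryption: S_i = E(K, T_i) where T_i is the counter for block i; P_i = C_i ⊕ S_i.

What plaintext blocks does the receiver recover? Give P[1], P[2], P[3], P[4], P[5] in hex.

P[1] = 63, P[2] = B0, P[3] = 1D, P[4] = 58, P[5] = 5D

Only C[1] changed, to CC. In CTR, a change in C_i flips the same bit in P_i only; the keystream is unaffected. Decrypting the received ciphertext:
P[1]: T = 67, S = E(K, T) = AF; CC ⊕ AF = 63.
P[2]: T = 68, S = E(K, T) = AC; 1C ⊕ AC = B0.
P[3]: T = 69, S = E(K, T) = AD; B0 ⊕ AD = 1D.
P[4]: T = 6A, S = E(K, T) = AA; F2 ⊕ AA = 58.
P[5]: T = 6B, S = E(K, T) = AB; F6 ⊕ AB = 5D.
Blocks that differ from the original plaintext: P[1].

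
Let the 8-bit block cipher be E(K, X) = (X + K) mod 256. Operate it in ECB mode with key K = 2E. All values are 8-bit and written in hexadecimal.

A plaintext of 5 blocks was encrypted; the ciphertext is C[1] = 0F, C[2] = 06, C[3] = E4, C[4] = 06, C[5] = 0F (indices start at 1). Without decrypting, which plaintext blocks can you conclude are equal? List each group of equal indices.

P[1] = P[5]; P[2] = P[4]

ECB encrypts each block independently with the same key, so equal ciphertext blocks imply equal plaintext blocks.
C[1] = C[5] = 0F, so P[1] = P[5].
C[2] = C[4] = 06, so P[2] = P[4].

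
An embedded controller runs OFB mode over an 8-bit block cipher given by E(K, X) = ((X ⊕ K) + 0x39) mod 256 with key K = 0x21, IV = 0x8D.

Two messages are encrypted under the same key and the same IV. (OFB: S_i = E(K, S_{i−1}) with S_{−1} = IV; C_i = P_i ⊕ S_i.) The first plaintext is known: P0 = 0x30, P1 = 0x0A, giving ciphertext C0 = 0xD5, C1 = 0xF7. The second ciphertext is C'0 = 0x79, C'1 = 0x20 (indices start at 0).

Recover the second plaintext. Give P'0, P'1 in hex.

P'0 = 0x9C, P'1 = 0xDD

In OFB with a reused IV, both messages share the same keystream S_i, so C_i ⊕ C'_i = P_i ⊕ P'_i and thus P'_i = P_i ⊕ C_i ⊕ C'_i.
P'0: 0x30 ⊕ 0xD5 ⊕ 0x79 = 0x9C.
P'1: 0x0A ⊕ 0xF7 ⊕ 0x20 = 0xDD.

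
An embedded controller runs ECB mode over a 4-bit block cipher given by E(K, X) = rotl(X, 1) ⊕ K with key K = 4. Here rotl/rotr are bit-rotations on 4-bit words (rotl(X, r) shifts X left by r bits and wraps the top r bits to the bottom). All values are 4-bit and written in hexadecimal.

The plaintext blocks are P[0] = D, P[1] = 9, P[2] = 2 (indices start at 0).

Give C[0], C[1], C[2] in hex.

ECB encryption: C_i = E(K, P_i).
C[0]: E(K, D) = F.
C[1]: E(K, 9) = 7.
C[2]: E(K, 2) = 0.

C[0] = F, C[1] = 7, C[2] = 0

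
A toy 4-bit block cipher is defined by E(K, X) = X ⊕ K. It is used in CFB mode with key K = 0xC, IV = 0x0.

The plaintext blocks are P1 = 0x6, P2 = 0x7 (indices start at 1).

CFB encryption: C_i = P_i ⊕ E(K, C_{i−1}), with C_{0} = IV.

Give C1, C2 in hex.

C1 = 0xA, C2 = 0x1

C1: E(K, 0x0) = 0xC; 0x6 ⊕ 0xC = 0xA.
C2: E(K, 0xA) = 0x6; 0x7 ⊕ 0x6 = 0x1.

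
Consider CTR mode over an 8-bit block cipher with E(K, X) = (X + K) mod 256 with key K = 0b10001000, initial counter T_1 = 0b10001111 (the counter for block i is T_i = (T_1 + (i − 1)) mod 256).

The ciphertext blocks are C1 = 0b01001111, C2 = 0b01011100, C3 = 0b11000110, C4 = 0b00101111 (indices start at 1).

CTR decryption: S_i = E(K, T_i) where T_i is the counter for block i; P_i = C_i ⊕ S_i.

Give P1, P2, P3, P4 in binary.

P1 = 0b01011000, P2 = 0b01000100, P3 = 0b11011111, P4 = 0b00110101

P1: T = 0b10001111, S = E(K, T) = 0b00010111; 0b01001111 ⊕ 0b00010111 = 0b01011000.
P2: T = 0b10010000, S = E(K, T) = 0b00011000; 0b01011100 ⊕ 0b00011000 = 0b01000100.
P3: T = 0b10010001, S = E(K, T) = 0b00011001; 0b11000110 ⊕ 0b00011001 = 0b11011111.
P4: T = 0b10010010, S = E(K, T) = 0b00011010; 0b00101111 ⊕ 0b00011010 = 0b00110101.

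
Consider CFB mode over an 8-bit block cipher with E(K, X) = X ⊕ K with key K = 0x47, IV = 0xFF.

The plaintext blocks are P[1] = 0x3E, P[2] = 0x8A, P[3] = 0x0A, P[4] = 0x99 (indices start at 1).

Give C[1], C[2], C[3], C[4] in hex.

CFB encryption: C_i = P_i ⊕ E(K, C_{i−1}), with C_{0} = IV.
C[1]: E(K, 0xFF) = 0xB8; 0x3E ⊕ 0xB8 = 0x86.
C[2]: E(K, 0x86) = 0xC1; 0x8A ⊕ 0xC1 = 0x4B.
C[3]: E(K, 0x4B) = 0x0C; 0x0A ⊕ 0x0C = 0x06.
C[4]: E(K, 0x06) = 0x41; 0x99 ⊕ 0x41 = 0xD8.

C[1] = 0x86, C[2] = 0x4B, C[3] = 0x06, C[4] = 0xD8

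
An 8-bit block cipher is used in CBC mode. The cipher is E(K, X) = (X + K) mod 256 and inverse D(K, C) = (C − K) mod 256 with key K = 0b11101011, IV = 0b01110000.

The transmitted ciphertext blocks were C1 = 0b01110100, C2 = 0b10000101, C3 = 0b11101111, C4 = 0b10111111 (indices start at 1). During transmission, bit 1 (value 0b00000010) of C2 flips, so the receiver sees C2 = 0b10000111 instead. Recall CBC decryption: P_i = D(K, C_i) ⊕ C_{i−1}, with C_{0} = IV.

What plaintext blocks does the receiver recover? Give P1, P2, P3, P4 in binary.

Only C2 changed, to 0b10000111. In CBC, a change in C_i garbles P_i and flips the same bit in P_{i+1}. Decrypting the received ciphertext:
P1: D(K, 0b01110100) = 0b10001001; 0b10001001 ⊕ 0b01110000 = 0b11111001.
P2: D(K, 0b10000111) = 0b10011100; 0b10011100 ⊕ 0b01110100 = 0b11101000.
P3: D(K, 0b11101111) = 0b00000100; 0b00000100 ⊕ 0b10000111 = 0b10000011.
P4: D(K, 0b10111111) = 0b11010100; 0b11010100 ⊕ 0b11101111 = 0b00111011.
Blocks that differ from the original plaintext: P2, P3.

P1 = 0b11111001, P2 = 0b11101000, P3 = 0b10000011, P4 = 0b00111011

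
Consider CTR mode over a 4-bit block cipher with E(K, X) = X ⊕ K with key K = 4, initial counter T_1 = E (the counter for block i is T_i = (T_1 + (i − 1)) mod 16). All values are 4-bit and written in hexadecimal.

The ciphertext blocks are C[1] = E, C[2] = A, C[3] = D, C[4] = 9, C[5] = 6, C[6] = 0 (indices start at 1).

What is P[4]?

P[4] = C

CTR decryption: S_i = E(K, T_i) where T_i is the counter for block i; P_i = C_i ⊕ S_i.
P[4]: T = 1, S = E(K, T) = 5; 9 ⊕ 5 = C.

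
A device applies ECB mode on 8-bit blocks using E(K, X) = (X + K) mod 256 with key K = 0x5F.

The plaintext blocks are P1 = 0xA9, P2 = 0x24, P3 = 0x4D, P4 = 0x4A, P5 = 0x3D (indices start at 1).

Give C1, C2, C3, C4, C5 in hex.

ECB encryption: C_i = E(K, P_i).
C1: E(K, 0xA9) = 0x08.
C2: E(K, 0x24) = 0x83.
C3: E(K, 0x4D) = 0xAC.
C4: E(K, 0x4A) = 0xA9.
C5: E(K, 0x3D) = 0x9C.

C1 = 0x08, C2 = 0x83, C3 = 0xAC, C4 = 0xA9, C5 = 0x9C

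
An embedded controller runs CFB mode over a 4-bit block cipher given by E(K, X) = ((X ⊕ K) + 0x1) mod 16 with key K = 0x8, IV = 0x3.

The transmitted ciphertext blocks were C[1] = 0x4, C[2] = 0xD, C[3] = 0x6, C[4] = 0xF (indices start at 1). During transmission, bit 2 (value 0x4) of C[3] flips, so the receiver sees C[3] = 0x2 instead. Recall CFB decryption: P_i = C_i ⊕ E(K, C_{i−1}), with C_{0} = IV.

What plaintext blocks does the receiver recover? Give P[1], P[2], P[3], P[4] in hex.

Only C[3] changed, to 0x2. In CFB, a change in C_i flips the same bit in P_i and garbles P_{i+1}. Decrypting the received ciphertext:
P[1]: E(K, 0x3) = 0xC; 0x4 ⊕ 0xC = 0x8.
P[2]: E(K, 0x4) = 0xD; 0xD ⊕ 0xD = 0x0.
P[3]: E(K, 0xD) = 0x6; 0x2 ⊕ 0x6 = 0x4.
P[4]: E(K, 0x2) = 0xB; 0xF ⊕ 0xB = 0x4.
Blocks that differ from the original plaintext: P[3], P[4].

P[1] = 0x8, P[2] = 0x0, P[3] = 0x4, P[4] = 0x4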